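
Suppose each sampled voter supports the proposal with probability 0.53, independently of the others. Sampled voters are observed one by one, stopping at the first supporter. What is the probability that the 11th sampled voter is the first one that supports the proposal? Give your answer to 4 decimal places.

0.0003

Geometric (trials to first success), p = 0.53.
P(Y = 11) = (1−p)^10 · p = 0.00052599 · 0.53 = 0.000279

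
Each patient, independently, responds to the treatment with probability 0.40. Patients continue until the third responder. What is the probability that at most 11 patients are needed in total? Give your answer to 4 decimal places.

0.8811

Finishing within 11 patients ⇔ at least 3 successes in the first 11. With X ~ Binomial(11, 0.40), P(Y ≤ 11) = 1 − P(X ≤ 2).
  k=0: C(11,0)·0.40^0·0.60^11 = 0.003628
  k=1: C(11,1)·0.40^1·0.60^10 = 0.026605
  k=2: C(11,2)·0.40^2·0.60^9 = 0.088684
1 − 0.118917 = 0.881083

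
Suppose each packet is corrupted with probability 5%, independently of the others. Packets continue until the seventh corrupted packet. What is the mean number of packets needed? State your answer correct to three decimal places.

140.000

Y = total packets until the seventh success; negative binomial with r=7, p=0.05.
E[Y] = r / p = 7 / 0.05 = 140.00000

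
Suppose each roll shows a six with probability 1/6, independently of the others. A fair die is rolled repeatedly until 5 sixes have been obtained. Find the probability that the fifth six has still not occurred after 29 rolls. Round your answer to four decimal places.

Needing more than 29 rolls ⇔ fewer than 5 successes in the first 29. With X ~ Binomial(29, 0.166667), P(Y > 29) = P(X ≤ 4).
  k=0: C(29,0)·0.166667^0·0.833333^29 = 0.005055
  k=1: C(29,1)·0.166667^1·0.833333^28 = 0.029321
  k=2: C(29,2)·0.166667^2·0.833333^27 = 0.082097
  k=3: C(29,3)·0.166667^3·0.833333^26 = 0.147775
  k=4: C(29,4)·0.166667^4·0.833333^25 = 0.192108
P(X ≤ 4) = 0.456357

0.4564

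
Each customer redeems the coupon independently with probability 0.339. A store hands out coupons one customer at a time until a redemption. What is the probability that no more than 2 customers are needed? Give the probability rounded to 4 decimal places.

Y = number of customers to the first success; geometric, p = 0.339.
P(Y ≤ 2) = 1 − (1−p)^2 = 1 − 0.436921 = 0.563079

0.5631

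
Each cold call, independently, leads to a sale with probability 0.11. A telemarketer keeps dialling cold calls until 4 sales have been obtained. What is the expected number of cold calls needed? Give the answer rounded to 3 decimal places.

Y = total cold calls until the fourth success; negative binomial with r=4, p=0.11.
E[Y] = r / p = 4 / 0.11 = 36.36364

36.364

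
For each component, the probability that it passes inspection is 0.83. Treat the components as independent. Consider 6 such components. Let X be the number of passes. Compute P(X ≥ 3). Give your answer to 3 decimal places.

X ~ Binomial(6, 0.83); P(X ≥ 3) = Σ C(6,k) p^k (1−p)^(6−k) over k:
  k=3: C(6,3)·0.83^3·0.17^3 = 0.05618
  k=4: C(6,4)·0.83^4·0.17^2 = 0.20573
  k=5: C(6,5)·0.83^5·0.17^1 = 0.40178
  k=6: C(6,6)·0.83^6·0.17^0 = 0.32694
Total = 0.99064

0.991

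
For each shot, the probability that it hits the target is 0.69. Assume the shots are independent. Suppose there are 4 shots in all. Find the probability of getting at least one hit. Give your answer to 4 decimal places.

P(at least one) = 1 − P(none) = 1 − (1 − 0.69)^4
= 1 − 0.009235 = 0.990765

0.9908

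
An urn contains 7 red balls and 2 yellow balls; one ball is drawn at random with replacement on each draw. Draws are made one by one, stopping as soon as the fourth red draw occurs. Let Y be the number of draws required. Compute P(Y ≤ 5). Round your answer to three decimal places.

Finishing within 5 draws ⇔ at least 4 successes in the first 5. With X ~ Binomial(5, 0.777778), P(Y ≤ 5) = 1 − P(X ≤ 3).
  k=0: C(5,0)·0.777778^0·0.222222^5 = 0.00054
  k=1: C(5,1)·0.777778^1·0.222222^4 = 0.00948
  k=2: C(5,2)·0.777778^2·0.222222^3 = 0.06639
  k=3: C(5,3)·0.777778^3·0.222222^2 = 0.23235
1 − 0.30876 = 0.69124

0.691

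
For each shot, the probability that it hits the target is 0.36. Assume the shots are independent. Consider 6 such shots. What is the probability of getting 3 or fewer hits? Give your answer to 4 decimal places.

X ~ Binomial(6, 0.36); P(X ≤ 3) = Σ C(6,k) p^k (1−p)^(6−k) over k:
  k=0: C(6,0)·0.36^0·0.64^6 = 0.068719
  k=1: C(6,1)·0.36^1·0.64^5 = 0.231928
  k=2: C(6,2)·0.36^2·0.64^4 = 0.326149
  k=3: C(6,3)·0.36^3·0.64^3 = 0.244612
Total = 0.871409

0.8714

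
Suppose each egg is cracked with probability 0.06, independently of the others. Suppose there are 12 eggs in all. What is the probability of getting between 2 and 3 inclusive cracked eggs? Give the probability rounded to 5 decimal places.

0.15520

X ~ Binomial(12, 0.06); P(2 ≤ X ≤ 3) = Σ C(12,k) p^k (1−p)^(12−k) over k:
  k=2: C(12,2)·0.06^2·0.94^10 = 0.1279750
  k=3: C(12,3)·0.06^3·0.94^9 = 0.0272287
Total = 0.1552037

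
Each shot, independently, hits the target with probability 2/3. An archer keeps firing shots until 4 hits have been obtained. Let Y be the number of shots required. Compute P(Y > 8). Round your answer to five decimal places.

0.08794

Needing more than 8 shots ⇔ fewer than 4 successes in the first 8. With X ~ Binomial(8, 0.666667), P(Y > 8) = P(X ≤ 3).
  k=0: C(8,0)·0.666667^0·0.333333^8 = 0.0001524
  k=1: C(8,1)·0.666667^1·0.333333^7 = 0.0024387
  k=2: C(8,2)·0.666667^2·0.333333^6 = 0.0170706
  k=3: C(8,3)·0.666667^3·0.333333^5 = 0.0682823
P(X ≤ 3) = 0.0879439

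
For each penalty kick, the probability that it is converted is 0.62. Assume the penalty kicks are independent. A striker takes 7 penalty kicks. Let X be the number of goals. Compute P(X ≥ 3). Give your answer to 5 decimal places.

X ~ Binomial(7, 0.62); P(X ≥ 3) = Σ C(7,k) p^k (1−p)^(7−k) over k:
  k=3: C(7,3)·0.62^3·0.38^4 = 0.1739312
  k=4: C(7,4)·0.62^4·0.38^3 = 0.2837825
  k=5: C(7,5)·0.62^5·0.38^2 = 0.2778081
  k=6: C(7,6)·0.62^6·0.38^1 = 0.1510886
  k=7: C(7,7)·0.62^7·0.38^0 = 0.0352161
Total = 0.9218266

0.92183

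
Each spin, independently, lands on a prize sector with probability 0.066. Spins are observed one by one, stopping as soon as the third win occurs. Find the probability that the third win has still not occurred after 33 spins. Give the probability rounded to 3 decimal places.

0.627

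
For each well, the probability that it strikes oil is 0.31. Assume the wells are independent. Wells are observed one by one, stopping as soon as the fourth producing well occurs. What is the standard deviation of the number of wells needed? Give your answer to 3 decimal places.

5.359

Y = total wells until the fourth success; negative binomial with r=4, p=0.31.
SD(Y) = √[r(1−p)/p²] = √(28.72008) = 5.35911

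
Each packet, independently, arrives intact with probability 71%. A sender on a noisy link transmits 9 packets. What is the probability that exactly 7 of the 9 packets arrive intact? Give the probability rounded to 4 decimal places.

X ~ Binomial(n=9, p=0.71).
P(X=7) = C(9,7) · p^7 · (1−p)^2
= 36 · 0.090951 · 0.0841 = 0.275364

0.2754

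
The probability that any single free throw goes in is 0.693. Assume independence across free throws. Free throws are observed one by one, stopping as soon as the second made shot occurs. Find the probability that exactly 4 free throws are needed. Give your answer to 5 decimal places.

0.13579

Y = trial on which the second success occurs; negative binomial, r=2, p=0.693.
P(Y=4) = C(3,1) · p^2 · (1−p)^2
= 3 · 0.48025 · 0.094249 = 0.1357890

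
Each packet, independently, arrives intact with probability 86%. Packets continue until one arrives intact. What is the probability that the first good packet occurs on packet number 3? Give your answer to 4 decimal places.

Geometric (trials to first success), p = 0.86.
P(Y = 3) = (1−p)^2 · p = 0.0196 · 0.86 = 0.016856

0.0169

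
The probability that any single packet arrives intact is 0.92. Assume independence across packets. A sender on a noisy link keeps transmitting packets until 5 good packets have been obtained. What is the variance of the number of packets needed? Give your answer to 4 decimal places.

Y = total packets until the fifth success; negative binomial with r=5, p=0.92.
Var(Y) = r(1−p)/p² = 5·0.08 / 0.92² = 0.472590

0.4726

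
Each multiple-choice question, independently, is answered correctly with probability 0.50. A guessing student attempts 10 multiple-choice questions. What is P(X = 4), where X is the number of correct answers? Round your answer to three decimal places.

0.205

X ~ Binomial(n=10, p=0.50).
P(X=4) = C(10,4) · p^4 · (1−p)^6
= 210 · 0.0625 · 0.015625 = 0.20508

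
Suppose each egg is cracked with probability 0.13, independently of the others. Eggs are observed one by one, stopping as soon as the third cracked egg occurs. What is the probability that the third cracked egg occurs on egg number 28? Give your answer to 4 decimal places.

Y = trial on which the third success occurs; negative binomial, r=3, p=0.13.
P(Y=28) = C(27,2) · p^3 · (1−p)^25
= 351 · 0.002197 · 0.03076 = 0.023720

0.0237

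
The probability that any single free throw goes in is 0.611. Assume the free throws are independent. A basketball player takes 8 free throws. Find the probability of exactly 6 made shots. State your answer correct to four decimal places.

X ~ Binomial(n=8, p=0.611).
P(X=6) = C(8,6) · p^6 · (1−p)^2
= 28 · 0.052029 · 0.15132 = 0.220447

0.2204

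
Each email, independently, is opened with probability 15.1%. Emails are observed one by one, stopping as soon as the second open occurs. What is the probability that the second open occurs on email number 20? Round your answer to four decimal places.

0.0228

Y = trial on which the second success occurs; negative binomial, r=2, p=0.151.
P(Y=20) = C(19,1) · p^2 · (1−p)^18
= 19 · 0.022801 · 0.052522 = 0.022753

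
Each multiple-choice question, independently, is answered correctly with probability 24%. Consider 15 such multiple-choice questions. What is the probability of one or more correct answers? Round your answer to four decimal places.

0.9837

P(at least one) = 1 − P(none) = 1 − (1 − 0.24)^15
= 1 − 0.016301 = 0.983699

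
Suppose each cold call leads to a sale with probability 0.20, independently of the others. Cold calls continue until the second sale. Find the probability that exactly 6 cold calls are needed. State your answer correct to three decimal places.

0.082

Y = trial on which the second success occurs; negative binomial, r=2, p=0.20.
P(Y=6) = C(5,1) · p^2 · (1−p)^4
= 5 · 0.04 · 0.4096 = 0.08192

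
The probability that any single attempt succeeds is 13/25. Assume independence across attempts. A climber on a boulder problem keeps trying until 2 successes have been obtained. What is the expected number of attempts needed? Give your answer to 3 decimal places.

Y = total attempts until the second success; negative binomial with r=2, p=0.52.
E[Y] = r / p = 2 / 0.52 = 3.84615

3.846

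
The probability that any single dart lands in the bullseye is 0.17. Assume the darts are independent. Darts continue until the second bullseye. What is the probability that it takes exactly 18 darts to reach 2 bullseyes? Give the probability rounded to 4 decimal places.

0.0249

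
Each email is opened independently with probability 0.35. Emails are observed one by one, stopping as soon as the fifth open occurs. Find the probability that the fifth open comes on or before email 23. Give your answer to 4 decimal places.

0.9449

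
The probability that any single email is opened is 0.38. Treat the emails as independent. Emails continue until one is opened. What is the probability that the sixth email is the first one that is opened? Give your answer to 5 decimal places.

0.03481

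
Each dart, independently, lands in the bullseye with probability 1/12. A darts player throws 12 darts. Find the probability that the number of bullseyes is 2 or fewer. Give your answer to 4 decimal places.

X ~ Binomial(12, 0.083333); P(X ≤ 2) = Σ C(12,k) p^k (1−p)^(12−k) over k:
  k=0: C(12,0)·0.083333^0·0.916667^12 = 0.351996
  k=1: C(12,1)·0.083333^1·0.916667^11 = 0.383995
  k=2: C(12,2)·0.083333^2·0.916667^10 = 0.191998
Total = 0.927988

0.9280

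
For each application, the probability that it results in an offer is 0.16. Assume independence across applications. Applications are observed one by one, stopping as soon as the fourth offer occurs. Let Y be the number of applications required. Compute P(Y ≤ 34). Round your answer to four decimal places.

Finishing within 34 applications ⇔ at least 4 successes in the first 34. With X ~ Binomial(34, 0.16), P(Y ≤ 34) = 1 − P(X ≤ 3).
  k=0: C(34,0)·0.16^0·0.84^34 = 0.002664
  k=1: C(34,1)·0.16^1·0.84^33 = 0.017251
  k=2: C(34,2)·0.16^2·0.84^32 = 0.054218
  k=3: C(34,3)·0.16^3·0.84^31 = 0.110156
1 − 0.184289 = 0.815711

0.8157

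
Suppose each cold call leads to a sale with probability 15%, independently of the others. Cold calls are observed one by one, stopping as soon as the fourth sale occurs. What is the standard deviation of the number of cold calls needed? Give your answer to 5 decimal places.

12.29273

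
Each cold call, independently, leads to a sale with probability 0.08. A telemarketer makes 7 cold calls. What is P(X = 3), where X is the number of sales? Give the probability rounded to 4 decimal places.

0.0128

X ~ Binomial(n=7, p=0.08).
P(X=3) = C(7,3) · p^3 · (1−p)^4
= 35 · 0.000512 · 0.71639 = 0.012838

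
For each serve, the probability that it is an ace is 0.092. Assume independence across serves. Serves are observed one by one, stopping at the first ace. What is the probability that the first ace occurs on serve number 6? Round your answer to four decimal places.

Geometric (trials to first success), p = 0.092.
P(Y = 6) = (1−p)^5 · p = 0.6172 · 0.092 = 0.056783

0.0568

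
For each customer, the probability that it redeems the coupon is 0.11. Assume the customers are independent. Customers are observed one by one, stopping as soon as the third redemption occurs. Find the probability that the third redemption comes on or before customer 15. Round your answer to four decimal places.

Finishing within 15 customers ⇔ at least 3 successes in the first 15. With X ~ Binomial(15, 0.11), P(Y ≤ 15) = 1 − P(X ≤ 2).
  k=0: C(15,0)·0.11^0·0.89^15 = 0.174121
  k=1: C(15,1)·0.11^1·0.89^14 = 0.322808
  k=2: C(15,2)·0.11^2·0.89^13 = 0.279283
1 − 0.776212 = 0.223788

0.2238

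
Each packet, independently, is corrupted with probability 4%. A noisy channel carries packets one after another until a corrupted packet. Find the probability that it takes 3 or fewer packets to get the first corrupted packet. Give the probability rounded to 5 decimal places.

Y = number of packets to the first success; geometric, p = 0.04.
P(Y ≤ 3) = 1 − (1−p)^3 = 1 − 0.8847360 = 0.1152640

0.11526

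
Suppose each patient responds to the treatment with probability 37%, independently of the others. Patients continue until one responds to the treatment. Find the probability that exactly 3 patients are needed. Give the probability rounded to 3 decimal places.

0.147

Geometric (trials to first success), p = 0.37.
P(Y = 3) = (1−p)^2 · p = 0.3969 · 0.37 = 0.14685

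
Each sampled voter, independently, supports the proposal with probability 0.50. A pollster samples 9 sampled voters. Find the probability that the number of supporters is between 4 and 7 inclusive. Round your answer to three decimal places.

0.727

X ~ Binomial(9, 0.50); P(4 ≤ X ≤ 7) = Σ C(9,k) p^k (1−p)^(9−k) over k:
  k=4: C(9,4)·0.50^4·0.50^5 = 0.24609
  k=5: C(9,5)·0.50^5·0.50^4 = 0.24609
  k=6: C(9,6)·0.50^6·0.50^3 = 0.16406
  k=7: C(9,7)·0.50^7·0.50^2 = 0.07031
Total = 0.72656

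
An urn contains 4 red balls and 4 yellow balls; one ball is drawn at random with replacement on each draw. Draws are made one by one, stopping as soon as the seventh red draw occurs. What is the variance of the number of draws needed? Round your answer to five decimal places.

14.00000

Y = total draws until the seventh success; negative binomial with r=7, p=0.50.
Var(Y) = r(1−p)/p² = 7·0.50 / 0.50² = 14.0000000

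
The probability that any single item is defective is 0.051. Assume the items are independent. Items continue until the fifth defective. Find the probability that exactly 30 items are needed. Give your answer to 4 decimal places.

0.0022

Y = trial on which the fifth success occurs; negative binomial, r=5, p=0.051.
P(Y=30) = C(29,4) · p^5 · (1−p)^25
= 23751 · 3.4503e-07 · 0.27018 = 0.002214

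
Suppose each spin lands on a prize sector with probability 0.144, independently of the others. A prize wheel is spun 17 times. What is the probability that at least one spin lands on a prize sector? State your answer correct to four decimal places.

0.9289

P(at least one) = 1 − P(none) = 1 − (1 − 0.144)^17
= 1 − 0.071130 = 0.928870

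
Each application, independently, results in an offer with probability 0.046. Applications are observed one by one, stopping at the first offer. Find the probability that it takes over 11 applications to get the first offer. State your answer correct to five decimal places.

Y = number of applications to the first success; geometric, p = 0.046.
P(Y > 11) = P(first 11 all fail) = (1−p)^11 = 0.5957062

0.59571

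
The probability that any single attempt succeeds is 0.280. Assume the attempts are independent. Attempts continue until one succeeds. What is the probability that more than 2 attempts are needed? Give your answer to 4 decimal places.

Y = number of attempts to the first success; geometric, p = 0.28.
P(Y > 2) = P(first 2 all fail) = (1−p)^2 = 0.518400

0.5184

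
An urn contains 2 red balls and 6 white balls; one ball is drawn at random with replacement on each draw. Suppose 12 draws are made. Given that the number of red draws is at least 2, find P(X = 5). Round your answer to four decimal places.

X ~ Binomial(12, 0.25). Want P(X=5 | X≥2) = P(X=5) / P(X≥2).
P(X=5) = C(12,5)·0.25^5·0.75^7 = 0.103241
P(X≥2) = 1 − 0.031676 − 0.126705 = 0.841618
Ratio = 0.103241 / 0.841618 = 0.122670

0.1227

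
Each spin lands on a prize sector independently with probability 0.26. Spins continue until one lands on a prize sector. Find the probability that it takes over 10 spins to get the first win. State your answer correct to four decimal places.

Y = number of spins to the first success; geometric, p = 0.26.
P(Y > 10) = P(first 10 all fail) = (1−p)^10 = 0.049240

0.0492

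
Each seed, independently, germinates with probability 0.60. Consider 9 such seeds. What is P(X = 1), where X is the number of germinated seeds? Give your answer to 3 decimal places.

0.004

X ~ Binomial(n=9, p=0.60).
P(X=1) = C(9,1) · p^1 · (1−p)^8
= 9 · 0.6 · 0.00065536 = 0.00354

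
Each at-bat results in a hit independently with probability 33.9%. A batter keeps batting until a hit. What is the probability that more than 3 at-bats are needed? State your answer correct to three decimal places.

0.289

Y = number of at-bats to the first success; geometric, p = 0.339.
P(Y > 3) = P(first 3 all fail) = (1−p)^3 = 0.28880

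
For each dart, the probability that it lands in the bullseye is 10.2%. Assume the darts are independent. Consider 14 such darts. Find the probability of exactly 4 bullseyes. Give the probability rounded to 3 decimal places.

0.037

X ~ Binomial(n=14, p=0.102).
P(X=4) = C(14,4) · p^4 · (1−p)^10
= 1001 · 0.00010824 · 0.34101 = 0.03695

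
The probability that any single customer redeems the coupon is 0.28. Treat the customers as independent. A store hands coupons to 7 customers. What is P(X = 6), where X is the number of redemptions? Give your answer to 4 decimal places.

X ~ Binomial(n=7, p=0.28).
P(X=6) = C(7,6) · p^6 · (1−p)^1
= 7 · 0.00048189 · 0.72 = 0.002429

0.0024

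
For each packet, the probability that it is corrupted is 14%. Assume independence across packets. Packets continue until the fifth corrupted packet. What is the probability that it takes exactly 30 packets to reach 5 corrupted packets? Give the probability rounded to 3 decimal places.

0.029

Y = trial on which the fifth success occurs; negative binomial, r=5, p=0.14.
P(Y=30) = C(29,4) · p^5 · (1−p)^25
= 23751 · 5.3782e-05 · 0.023039 = 0.02943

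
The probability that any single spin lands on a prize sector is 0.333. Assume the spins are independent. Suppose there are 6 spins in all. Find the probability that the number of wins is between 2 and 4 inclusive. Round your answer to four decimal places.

0.6304

X ~ Binomial(6, 0.333); P(2 ≤ X ≤ 4) = Σ C(6,k) p^k (1−p)^(6−k) over k:
  k=2: C(6,2)·0.333^2·0.667^4 = 0.329218
  k=3: C(6,3)·0.333^3·0.667^3 = 0.219149
  k=4: C(6,4)·0.333^4·0.667^2 = 0.082058
Total = 0.630425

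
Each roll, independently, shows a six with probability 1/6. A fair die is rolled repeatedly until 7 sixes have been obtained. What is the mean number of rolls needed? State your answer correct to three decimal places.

42.000

Y = total rolls until the seventh success; negative binomial with r=7, p=0.166667.
E[Y] = r / p = 7 / 0.166667 = 42.00000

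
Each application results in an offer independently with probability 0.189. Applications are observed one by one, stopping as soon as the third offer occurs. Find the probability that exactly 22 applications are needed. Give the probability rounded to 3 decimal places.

0.026

Y = trial on which the third success occurs; negative binomial, r=3, p=0.189.
P(Y=22) = C(21,2) · p^3 · (1−p)^19
= 210 · 0.0067513 · 0.018681 = 0.02649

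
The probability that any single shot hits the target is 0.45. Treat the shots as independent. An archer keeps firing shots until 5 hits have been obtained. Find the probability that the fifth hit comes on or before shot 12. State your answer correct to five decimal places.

Finishing within 12 shots ⇔ at least 5 successes in the first 12. With X ~ Binomial(12, 0.45), P(Y ≤ 12) = 1 − P(X ≤ 4).
  k=0: C(12,0)·0.45^0·0.55^12 = 0.0007662
  k=1: C(12,1)·0.45^1·0.55^11 = 0.0075229
  k=2: C(12,2)·0.45^2·0.55^10 = 0.0338529
  k=3: C(12,3)·0.45^3·0.55^9 = 0.0923261
  k=4: C(12,4)·0.45^4·0.55^8 = 0.1699639
1 − 0.3044320 = 0.6955680

0.69557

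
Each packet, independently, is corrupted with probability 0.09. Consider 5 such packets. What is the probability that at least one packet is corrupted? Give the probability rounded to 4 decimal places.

P(at least one) = 1 − P(none) = 1 − (1 − 0.09)^5
= 1 − 0.624032 = 0.375968

0.3760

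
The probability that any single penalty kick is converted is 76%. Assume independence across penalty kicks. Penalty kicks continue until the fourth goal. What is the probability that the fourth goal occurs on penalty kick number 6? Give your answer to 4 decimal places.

0.1922

Y = trial on which the fourth success occurs; negative binomial, r=4, p=0.76.
P(Y=6) = C(5,3) · p^4 · (1−p)^2
= 10 · 0.33362 · 0.0576 = 0.192166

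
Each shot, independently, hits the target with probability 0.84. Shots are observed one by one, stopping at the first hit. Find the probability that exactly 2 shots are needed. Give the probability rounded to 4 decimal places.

0.1344

Geometric (trials to first success), p = 0.84.
P(Y = 2) = (1−p)^1 · p = 0.16 · 0.84 = 0.134400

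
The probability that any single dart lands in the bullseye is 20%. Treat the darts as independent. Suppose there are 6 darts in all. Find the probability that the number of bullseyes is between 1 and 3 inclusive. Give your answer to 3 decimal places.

0.721

X ~ Binomial(6, 0.20); P(1 ≤ X ≤ 3) = Σ C(6,k) p^k (1−p)^(6−k) over k:
  k=1: C(6,1)·0.20^1·0.80^5 = 0.39322
  k=2: C(6,2)·0.20^2·0.80^4 = 0.24576
  k=3: C(6,3)·0.20^3·0.80^3 = 0.08192
Total = 0.72090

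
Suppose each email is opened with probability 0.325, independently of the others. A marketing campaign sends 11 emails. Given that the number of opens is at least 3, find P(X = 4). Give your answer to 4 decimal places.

0.3144

X ~ Binomial(11, 0.325). Want P(X=4 | X≥3) = P(X=4) / P(X≥3).
P(X=4) = C(11,4)·0.325^4·0.675^7 = 0.235057
P(X≥3) = 1 − 0.013254 − 0.070196 − 0.168991 = 0.747559
Ratio = 0.235057 / 0.747559 = 0.314433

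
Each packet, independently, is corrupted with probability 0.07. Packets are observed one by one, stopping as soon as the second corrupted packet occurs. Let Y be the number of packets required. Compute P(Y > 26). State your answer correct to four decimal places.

Needing more than 26 packets ⇔ fewer than 2 successes in the first 26. With X ~ Binomial(26, 0.07), P(Y > 26) = P(X ≤ 1).
  k=0: C(26,0)·0.07^0·0.93^26 = 0.151550
  k=1: C(26,1)·0.07^1·0.93^25 = 0.296582
P(X ≤ 1) = 0.448132

0.4481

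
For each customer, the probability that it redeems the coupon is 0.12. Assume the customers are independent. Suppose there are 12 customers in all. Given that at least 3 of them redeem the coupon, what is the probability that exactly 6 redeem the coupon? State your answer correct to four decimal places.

X ~ Binomial(12, 0.12). Want P(X=6 | X≥3) = P(X=6) / P(X≥3).
P(X=6) = C(12,6)·0.12^6·0.88^6 = 0.001281
P(X≥3) = 1 − 0.215671 − 0.352916 − 0.264687 = 0.166725
Ratio = 0.001281 / 0.166725 = 0.007685

0.0077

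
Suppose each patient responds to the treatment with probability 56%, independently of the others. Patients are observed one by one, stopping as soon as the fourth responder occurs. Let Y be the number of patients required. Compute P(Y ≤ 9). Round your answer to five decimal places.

Finishing within 9 patients ⇔ at least 4 successes in the first 9. With X ~ Binomial(9, 0.56), P(Y ≤ 9) = 1 − P(X ≤ 3).
  k=0: C(9,0)·0.56^0·0.44^9 = 0.0006181
  k=1: C(9,1)·0.56^1·0.44^8 = 0.0070803
  k=2: C(9,2)·0.56^2·0.44^7 = 0.0360452
  k=3: C(9,3)·0.56^3·0.44^6 = 0.1070433
1 − 0.1507869 = 0.8492131

0.84921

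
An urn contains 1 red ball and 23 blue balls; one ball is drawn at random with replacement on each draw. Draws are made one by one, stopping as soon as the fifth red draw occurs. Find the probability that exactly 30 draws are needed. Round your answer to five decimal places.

0.00103

Y = trial on which the fifth success occurs; negative binomial, r=5, p=0.041667.
P(Y=30) = C(29,4) · p^5 · (1−p)^25
= 23751 · 1.2559e-07 · 0.34508 = 0.0010293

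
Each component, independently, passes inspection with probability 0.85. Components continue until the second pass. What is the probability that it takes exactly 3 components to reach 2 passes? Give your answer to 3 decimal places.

Y = trial on which the second success occurs; negative binomial, r=2, p=0.85.
P(Y=3) = C(2,1) · p^2 · (1−p)^1
= 2 · 0.7225 · 0.15 = 0.21675

0.217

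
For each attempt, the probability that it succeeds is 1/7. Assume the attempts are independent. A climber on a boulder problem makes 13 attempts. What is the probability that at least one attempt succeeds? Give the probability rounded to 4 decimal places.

P(at least one) = 1 − P(none) = 1 − (1 − 0.142857)^13
= 1 − 0.134801 = 0.865199

0.8652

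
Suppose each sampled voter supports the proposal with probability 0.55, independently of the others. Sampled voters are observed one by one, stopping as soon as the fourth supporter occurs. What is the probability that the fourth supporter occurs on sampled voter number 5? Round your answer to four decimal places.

0.1647

Y = trial on which the fourth success occurs; negative binomial, r=4, p=0.55.
P(Y=5) = C(4,3) · p^4 · (1−p)^1
= 4 · 0.091506 · 0.45 = 0.164711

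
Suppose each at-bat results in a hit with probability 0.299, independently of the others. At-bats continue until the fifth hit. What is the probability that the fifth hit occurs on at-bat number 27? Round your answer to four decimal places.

0.0144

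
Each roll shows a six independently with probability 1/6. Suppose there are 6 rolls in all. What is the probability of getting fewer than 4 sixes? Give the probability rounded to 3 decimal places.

X ~ Binomial(6, 0.166667); P(X ≤ 3) = Σ C(6,k) p^k (1−p)^(6−k) over k:
  k=0: C(6,0)·0.166667^0·0.833333^6 = 0.33490
  k=1: C(6,1)·0.166667^1·0.833333^5 = 0.40188
  k=2: C(6,2)·0.166667^2·0.833333^4 = 0.20094
  k=3: C(6,3)·0.166667^3·0.833333^3 = 0.05358
Total = 0.99130

0.991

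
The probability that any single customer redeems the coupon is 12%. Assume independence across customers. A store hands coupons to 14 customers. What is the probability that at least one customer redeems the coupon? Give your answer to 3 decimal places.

P(at least one) = 1 − P(none) = 1 − (1 − 0.12)^14
= 1 − 0.16702 = 0.83298

0.833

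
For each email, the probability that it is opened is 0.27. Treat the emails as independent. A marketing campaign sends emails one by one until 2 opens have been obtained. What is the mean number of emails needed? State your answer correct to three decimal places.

7.407

Y = total emails until the second success; negative binomial with r=2, p=0.27.
E[Y] = r / p = 2 / 0.27 = 7.40741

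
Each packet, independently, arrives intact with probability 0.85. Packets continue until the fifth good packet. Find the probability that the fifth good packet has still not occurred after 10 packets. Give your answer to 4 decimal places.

Needing more than 10 packets ⇔ fewer than 5 successes in the first 10. With X ~ Binomial(10, 0.85), P(Y > 10) = P(X ≤ 4).
  k=0: C(10,0)·0.85^0·0.15^10 = 0.000000
  k=1: C(10,1)·0.85^1·0.15^9 = 0.000000
  k=2: C(10,2)·0.85^2·0.15^8 = 0.000008
  k=3: C(10,3)·0.85^3·0.15^7 = 0.000126
  k=4: C(10,4)·0.85^4·0.15^6 = 0.001249
P(X ≤ 4) = 0.001383

0.0014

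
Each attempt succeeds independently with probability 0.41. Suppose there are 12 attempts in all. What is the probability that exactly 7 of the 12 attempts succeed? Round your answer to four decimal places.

0.1103

X ~ Binomial(n=12, p=0.41).
P(X=7) = C(12,7) · p^7 · (1−p)^5
= 792 · 0.0019475 · 0.071492 = 0.110274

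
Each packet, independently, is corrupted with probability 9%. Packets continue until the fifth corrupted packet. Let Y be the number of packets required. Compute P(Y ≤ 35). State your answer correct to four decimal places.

0.2032

Finishing within 35 packets ⇔ at least 5 successes in the first 35. With X ~ Binomial(35, 0.09), P(Y ≤ 35) = 1 − P(X ≤ 4).
  k=0: C(35,0)·0.09^0·0.91^35 = 0.036851
  k=1: C(35,1)·0.09^1·0.91^34 = 0.127561
  k=2: C(35,2)·0.09^2·0.91^33 = 0.214471
  k=3: C(35,3)·0.09^3·0.91^32 = 0.233325
  k=4: C(35,4)·0.09^4·0.91^31 = 0.184609
1 − 0.796817 = 0.203183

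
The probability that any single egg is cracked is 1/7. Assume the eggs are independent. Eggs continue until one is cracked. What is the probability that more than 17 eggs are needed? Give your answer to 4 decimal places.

0.0728

Y = number of eggs to the first success; geometric, p = 0.142857.
P(Y > 17) = P(first 17 all fail) = (1−p)^17 = 0.072762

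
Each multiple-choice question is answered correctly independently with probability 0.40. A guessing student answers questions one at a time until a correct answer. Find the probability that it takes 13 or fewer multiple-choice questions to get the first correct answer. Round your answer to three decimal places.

0.999

Y = number of multiple-choice questions to the first success; geometric, p = 0.40.
P(Y ≤ 13) = 1 − (1−p)^13 = 1 − 0.00131 = 0.99869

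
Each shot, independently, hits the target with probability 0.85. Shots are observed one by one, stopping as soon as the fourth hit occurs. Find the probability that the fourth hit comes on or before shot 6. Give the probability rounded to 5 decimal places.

Finishing within 6 shots ⇔ at least 4 successes in the first 6. With X ~ Binomial(6, 0.85), P(Y ≤ 6) = 1 − P(X ≤ 3).
  k=0: C(6,0)·0.85^0·0.15^6 = 0.0000114
  k=1: C(6,1)·0.85^1·0.15^5 = 0.0003873
  k=2: C(6,2)·0.85^2·0.15^4 = 0.0054865
  k=3: C(6,3)·0.85^3·0.15^3 = 0.0414534
1 − 0.0473386 = 0.9526614

0.95266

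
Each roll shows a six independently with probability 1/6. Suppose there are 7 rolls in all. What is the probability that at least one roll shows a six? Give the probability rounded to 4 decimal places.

P(at least one) = 1 − P(none) = 1 − (1 − 0.166667)^7
= 1 − 0.279082 = 0.720918

0.7209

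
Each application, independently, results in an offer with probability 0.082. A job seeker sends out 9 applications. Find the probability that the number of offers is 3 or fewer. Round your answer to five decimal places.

X ~ Binomial(9, 0.082); P(X ≤ 3) = Σ C(9,k) p^k (1−p)^(9−k) over k:
  k=0: C(9,0)·0.082^0·0.918^9 = 0.4630033
  k=1: C(9,1)·0.082^1·0.918^8 = 0.3722184
  k=2: C(9,2)·0.082^2·0.918^7 = 0.1329931
  k=3: C(9,3)·0.082^3·0.918^6 = 0.0277190
Total = 0.9959337

0.99593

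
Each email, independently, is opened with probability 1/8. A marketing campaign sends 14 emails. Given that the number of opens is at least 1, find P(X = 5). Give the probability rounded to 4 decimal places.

0.0217

X ~ Binomial(14, 0.125). Want P(X=5 | X≥1) = P(X=5) / P(X≥1).
P(X=5) = C(14,5)·0.125^5·0.875^9 = 0.018369
P(X≥1) = 1 − 0.154210 = 0.845790
Ratio = 0.018369 / 0.845790 = 0.021718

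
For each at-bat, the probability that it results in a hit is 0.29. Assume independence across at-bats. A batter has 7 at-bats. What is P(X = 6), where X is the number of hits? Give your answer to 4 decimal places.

X ~ Binomial(n=7, p=0.29).
P(X=6) = C(7,6) · p^6 · (1−p)^1
= 7 · 0.00059482 · 0.71 = 0.002956

0.0030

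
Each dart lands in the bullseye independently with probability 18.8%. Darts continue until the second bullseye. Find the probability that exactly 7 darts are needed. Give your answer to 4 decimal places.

0.0749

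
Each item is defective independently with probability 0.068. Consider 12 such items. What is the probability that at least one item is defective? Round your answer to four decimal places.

0.5705

P(at least one) = 1 − P(none) = 1 − (1 − 0.068)^12
= 1 − 0.429527 = 0.570473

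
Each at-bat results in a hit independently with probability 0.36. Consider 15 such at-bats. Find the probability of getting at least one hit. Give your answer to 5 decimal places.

0.99876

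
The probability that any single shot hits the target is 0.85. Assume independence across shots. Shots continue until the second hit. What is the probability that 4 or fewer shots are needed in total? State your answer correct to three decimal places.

Finishing within 4 shots ⇔ at least 2 successes in the first 4. With X ~ Binomial(4, 0.85), P(Y ≤ 4) = 1 − P(X ≤ 1).
  k=0: C(4,0)·0.85^0·0.15^4 = 0.00051
  k=1: C(4,1)·0.85^1·0.15^3 = 0.01148
1 − 0.01198 = 0.98802

0.988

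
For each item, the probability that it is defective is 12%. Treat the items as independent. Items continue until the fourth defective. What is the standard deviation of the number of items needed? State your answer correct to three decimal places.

Y = total items until the fourth success; negative binomial with r=4, p=0.12.
SD(Y) = √[r(1−p)/p²] = √(244.44444) = 15.63472

15.635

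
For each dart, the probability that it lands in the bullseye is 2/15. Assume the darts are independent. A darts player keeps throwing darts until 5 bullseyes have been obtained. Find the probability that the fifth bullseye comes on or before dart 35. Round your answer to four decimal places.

Finishing within 35 darts ⇔ at least 5 successes in the first 35. With X ~ Binomial(35, 0.133333), P(Y ≤ 35) = 1 − P(X ≤ 4).
  k=0: C(35,0)·0.133333^0·0.866667^35 = 0.006681
  k=1: C(35,1)·0.133333^1·0.866667^34 = 0.035973
  k=2: C(35,2)·0.133333^2·0.866667^33 = 0.094084
  k=3: C(35,3)·0.133333^3·0.866667^32 = 0.159218
  k=4: C(35,4)·0.133333^4·0.866667^31 = 0.195961
1 − 0.491917 = 0.508083

0.5081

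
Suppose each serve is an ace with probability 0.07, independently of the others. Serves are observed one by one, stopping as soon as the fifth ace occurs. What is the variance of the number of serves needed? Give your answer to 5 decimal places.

Y = total serves until the fifth success; negative binomial with r=5, p=0.07.
Var(Y) = r(1−p)/p² = 5·0.93 / 0.07² = 948.9795918

948.97959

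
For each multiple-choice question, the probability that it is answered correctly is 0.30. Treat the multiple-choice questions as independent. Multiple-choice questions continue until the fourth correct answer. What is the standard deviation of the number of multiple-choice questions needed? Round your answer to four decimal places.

5.5777

Y = total multiple-choice questions until the fourth success; negative binomial with r=4, p=0.30.
SD(Y) = √[r(1−p)/p²] = √(31.111111) = 5.577734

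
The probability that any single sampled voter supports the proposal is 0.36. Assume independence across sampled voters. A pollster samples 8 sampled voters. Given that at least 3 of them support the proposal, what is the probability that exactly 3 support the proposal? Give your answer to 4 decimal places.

0.4708

X ~ Binomial(8, 0.36). Want P(X=3 | X≥3) = P(X=3) / P(X≥3).
P(X=3) = C(8,3)·0.36^3·0.64^5 = 0.280540
P(X≥3) = 1 − 0.028147 − 0.126664 − 0.249369 = 0.595820
Ratio = 0.280540 / 0.595820 = 0.470848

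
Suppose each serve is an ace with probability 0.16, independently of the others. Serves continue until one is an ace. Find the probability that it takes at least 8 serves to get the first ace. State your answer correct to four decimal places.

0.2951

Y = number of serves to the first success; geometric, p = 0.16.
P(Y > 7) = P(first 7 all fail) = (1−p)^7 = 0.295090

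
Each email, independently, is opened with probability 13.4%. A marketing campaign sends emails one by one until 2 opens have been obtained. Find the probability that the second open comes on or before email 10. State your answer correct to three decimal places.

Finishing within 10 emails ⇔ at least 2 successes in the first 10. With X ~ Binomial(10, 0.134), P(Y ≤ 10) = 1 − P(X ≤ 1).
  k=0: C(10,0)·0.134^0·0.866^10 = 0.23724
  k=1: C(10,1)·0.134^1·0.866^9 = 0.36708
1 − 0.60432 = 0.39568

0.396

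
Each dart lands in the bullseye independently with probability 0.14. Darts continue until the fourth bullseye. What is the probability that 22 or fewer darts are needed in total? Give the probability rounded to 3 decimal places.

Finishing within 22 darts ⇔ at least 4 successes in the first 22. With X ~ Binomial(22, 0.14), P(Y ≤ 22) = 1 − P(X ≤ 3).
  k=0: C(22,0)·0.14^0·0.86^22 = 0.03622
  k=1: C(22,1)·0.14^1·0.86^21 = 0.12972
  k=2: C(22,2)·0.14^2·0.86^20 = 0.22174
  k=3: C(22,3)·0.14^3·0.86^19 = 0.24064
1 − 0.62833 = 0.37167

0.372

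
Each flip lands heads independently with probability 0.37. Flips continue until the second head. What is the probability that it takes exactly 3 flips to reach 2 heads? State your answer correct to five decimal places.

Y = trial on which the second success occurs; negative binomial, r=2, p=0.37.
P(Y=3) = C(2,1) · p^2 · (1−p)^1
= 2 · 0.1369 · 0.63 = 0.1724940

0.17249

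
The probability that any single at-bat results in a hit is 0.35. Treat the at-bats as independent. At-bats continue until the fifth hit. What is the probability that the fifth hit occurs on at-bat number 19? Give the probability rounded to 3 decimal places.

0.039

Y = trial on which the fifth success occurs; negative binomial, r=5, p=0.35.
P(Y=19) = C(18,4) · p^5 · (1−p)^14
= 3060 · 0.0052522 · 0.0024032 = 0.03862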